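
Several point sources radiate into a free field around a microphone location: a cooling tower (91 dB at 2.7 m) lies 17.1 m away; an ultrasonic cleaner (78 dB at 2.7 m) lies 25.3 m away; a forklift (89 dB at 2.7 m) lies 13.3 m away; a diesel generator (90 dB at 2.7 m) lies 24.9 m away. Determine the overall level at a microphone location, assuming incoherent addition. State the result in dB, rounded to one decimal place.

78.8 dB

Propagate each source to the receiver with L = L_ref − 20·log₁₀(r/r_ref), then add intensities.
cooling tower: 91 − 20·log₁₀(17.1/2.7) = 91 − 16.03 = 74.97 dB.
ultrasonic cleaner: 78 − 20·log₁₀(25.3/2.7) = 78 − 19.44 = 58.56 dB.
forklift: 89 − 20·log₁₀(13.3/2.7) = 89 − 13.85 = 75.15 dB.
diesel generator: 90 − 20·log₁₀(24.9/2.7) = 90 − 19.30 = 70.70 dB.
Σ 10^(L/10) = 7.660e+07 → L_total = 10·log₁₀(7.660e+07) = 78.84 dB.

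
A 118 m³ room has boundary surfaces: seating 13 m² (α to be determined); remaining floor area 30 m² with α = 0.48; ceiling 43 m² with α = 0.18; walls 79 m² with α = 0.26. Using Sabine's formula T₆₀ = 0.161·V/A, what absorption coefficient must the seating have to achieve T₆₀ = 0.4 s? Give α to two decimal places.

Required total absorption A = 0.161·118/0.4 = 47.49 m².
Absorption from the other surfaces = 30·0.48 + 43·0.18 + 79·0.26 = 42.68 m², so the seating must supply 4.81 m² over 13 m².
α = 4.81/13 = 0.370.

0.37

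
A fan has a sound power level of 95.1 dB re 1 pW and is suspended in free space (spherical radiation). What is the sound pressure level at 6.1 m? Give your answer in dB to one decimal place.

68.4 dB

The power spreads over a sphere of area 4π·r², so L_p = L_w − 10·log₁₀(4π·r²).
4π·r² = 467.6 m², 10·log₁₀ of that is 26.699 dB.
L_p = 95.1 − 26.699 = 68.40 dB.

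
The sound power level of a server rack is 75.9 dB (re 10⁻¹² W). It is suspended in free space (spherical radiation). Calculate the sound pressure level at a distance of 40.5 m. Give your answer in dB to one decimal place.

32.8 dB

L_p = L_w − 10·log₁₀(4π·r²) with r = 40.5 m.
4π·r² = 2.061e+04 m², 10·log₁₀ of that is 43.141 dB.
L_p = 75.9 − 43.141 = 32.76 dB.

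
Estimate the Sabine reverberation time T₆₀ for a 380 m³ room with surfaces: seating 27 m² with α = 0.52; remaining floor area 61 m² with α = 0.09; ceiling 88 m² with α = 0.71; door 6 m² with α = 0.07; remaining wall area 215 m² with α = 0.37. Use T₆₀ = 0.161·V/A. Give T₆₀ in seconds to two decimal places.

Summing Sᵢαᵢ: 27·0.52 + 61·0.09 + 88·0.71 + 6·0.07 + 215·0.37 = 161.98 m².
T₆₀ = 0.161·V/A = 0.161·380/161.98 = 0.378 s.

0.38 s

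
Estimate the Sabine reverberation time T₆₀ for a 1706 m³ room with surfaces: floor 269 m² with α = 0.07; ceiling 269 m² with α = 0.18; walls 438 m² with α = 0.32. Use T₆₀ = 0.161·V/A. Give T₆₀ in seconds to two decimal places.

A = Σ Sᵢαᵢ = 269·0.07 + 269·0.18 + 438·0.32 = 207.41 m².
T₆₀ = 0.161 × 1706 / 207.41 = 1.324 s.

1.32 s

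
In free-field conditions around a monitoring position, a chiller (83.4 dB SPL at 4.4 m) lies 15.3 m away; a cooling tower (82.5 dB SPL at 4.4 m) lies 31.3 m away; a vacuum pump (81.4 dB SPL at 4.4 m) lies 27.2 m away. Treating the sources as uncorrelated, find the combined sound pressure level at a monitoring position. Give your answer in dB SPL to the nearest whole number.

74 dB SPL

First find each source's level at the receiver (point-source: −20·log₁₀(r/r_ref)), then combine on an intensity basis.
chiller: 83.4 − 20·log₁₀(15.3/4.4) = 83.4 − 10.82 = 72.58 dB SPL.
cooling tower: 82.5 − 20·log₁₀(31.3/4.4) = 82.5 − 17.04 = 65.46 dB SPL.
vacuum pump: 81.4 − 20·log₁₀(27.2/4.4) = 81.4 − 15.82 = 65.58 dB SPL.
Σ 10^(L/10) = 2.522e+07 → L_total = 10·log₁₀(2.522e+07) = 74.02 dB SPL.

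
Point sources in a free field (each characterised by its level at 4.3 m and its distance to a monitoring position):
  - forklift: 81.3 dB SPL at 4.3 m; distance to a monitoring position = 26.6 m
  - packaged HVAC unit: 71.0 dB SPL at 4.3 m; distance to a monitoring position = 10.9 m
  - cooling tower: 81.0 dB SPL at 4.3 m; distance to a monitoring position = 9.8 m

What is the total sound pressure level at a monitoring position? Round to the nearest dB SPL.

75 dB SPL

Apply inverse-square spreading to bring every level to the receiver, then sum 10^(L/10).
forklift: 81.3 − 20·log₁₀(26.6/4.3) = 81.3 − 15.83 = 65.47 dB SPL.
packaged HVAC unit: 71.0 − 20·log₁₀(10.9/4.3) = 71.0 − 8.08 = 62.92 dB SPL.
cooling tower: 81.0 − 20·log₁₀(9.8/4.3) = 81.0 − 7.16 = 73.84 dB SPL.
Σ 10^(L/10) = 2.972e+07 → L_total = 10·log₁₀(2.972e+07) = 74.73 dB SPL.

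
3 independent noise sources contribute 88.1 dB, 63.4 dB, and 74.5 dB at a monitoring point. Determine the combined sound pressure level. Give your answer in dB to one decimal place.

For uncorrelated sources the intensities add, so convert each level to linear form, sum, and take 10·log₁₀ of the total.
Σ 10^(L/10) = 10^(88.1/10) + 10^(63.4/10) + 10^(74.5/10) = 6.760e+08.
L_total = 10·log₁₀(6.760e+08) = 88.30 dB.

88.3 dB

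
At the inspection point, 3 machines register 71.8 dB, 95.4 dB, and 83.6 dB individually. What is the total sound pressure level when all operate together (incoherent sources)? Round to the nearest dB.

Incoherent sources combine by intensity addition: L_total = 10·log₁₀(Σ 10^(L_i/10)).
Σ 10^(L/10) = 10^(71.8/10) + 10^(95.4/10) + 10^(83.6/10) = 3.712e+09.
L_total = 10·log₁₀(3.712e+09) = 95.70 dB.

96 dB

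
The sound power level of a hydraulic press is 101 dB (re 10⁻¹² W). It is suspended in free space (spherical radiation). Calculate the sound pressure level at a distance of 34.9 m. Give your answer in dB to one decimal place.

59.2 dB

Free-field spherical radiation: L_p = L_w − 10·log₁₀(4π·r²), r = 34.9 m.
4π·r² = 1.531e+04 m², 10·log₁₀ of that is 41.849 dB.
L_p = 101 − 41.849 = 59.15 dB.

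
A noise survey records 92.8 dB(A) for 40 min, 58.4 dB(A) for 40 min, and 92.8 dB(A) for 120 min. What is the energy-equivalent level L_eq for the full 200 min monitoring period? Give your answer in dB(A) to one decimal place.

91.8 dB(A)

Weight each interval's intensity by its duration and average over T = 200 min:
Σ tᵢ·10^(Lᵢ/10) = 40·10^(92.8/10) + 40·10^(58.4/10) + 120·10^(92.8/10) = 3.049e+11.
L_eq = 10·log₁₀(3.049e+11/200) = 91.83 dB(A).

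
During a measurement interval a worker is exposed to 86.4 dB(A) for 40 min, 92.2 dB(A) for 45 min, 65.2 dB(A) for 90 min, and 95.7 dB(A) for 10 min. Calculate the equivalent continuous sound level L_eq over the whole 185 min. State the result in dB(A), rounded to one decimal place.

88.5 dB(A)

The energy average is taken in the linear domain: L_eq = 10·log₁₀[(Σ tᵢ·10^(Lᵢ/10))/T], T = 185 min.
Σ tᵢ·10^(Lᵢ/10) = 40·10^(86.4/10) + 45·10^(92.2/10) + 90·10^(65.2/10) + 10·10^(95.7/10) = 1.296e+11.
L_eq = 10·log₁₀(1.296e+11/185) = 88.45 dB(A).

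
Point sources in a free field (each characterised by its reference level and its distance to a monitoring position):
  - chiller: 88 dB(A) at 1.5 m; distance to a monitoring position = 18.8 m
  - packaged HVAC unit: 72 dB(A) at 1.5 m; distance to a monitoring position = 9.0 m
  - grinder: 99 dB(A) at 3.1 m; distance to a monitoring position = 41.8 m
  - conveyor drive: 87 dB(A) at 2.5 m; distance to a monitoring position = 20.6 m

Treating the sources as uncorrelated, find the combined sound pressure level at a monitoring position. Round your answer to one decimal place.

Apply inverse-square spreading to bring every level to the receiver, then sum 10^(L/10).
chiller: 88 − 20·log₁₀(18.8/1.5) = 88 − 21.96 = 66.04 dB(A).
packaged HVAC unit: 72 − 20·log₁₀(9.0/1.5) = 72 − 15.56 = 56.44 dB(A).
grinder: 99 − 20·log₁₀(41.8/3.1) = 99 − 22.60 = 76.40 dB(A).
conveyor drive: 87 − 20·log₁₀(20.6/2.5) = 87 − 18.32 = 68.68 dB(A).
Σ 10^(L/10) = 5.553e+07 → L_total = 10·log₁₀(5.553e+07) = 77.45 dB(A).

77.4 dB(A)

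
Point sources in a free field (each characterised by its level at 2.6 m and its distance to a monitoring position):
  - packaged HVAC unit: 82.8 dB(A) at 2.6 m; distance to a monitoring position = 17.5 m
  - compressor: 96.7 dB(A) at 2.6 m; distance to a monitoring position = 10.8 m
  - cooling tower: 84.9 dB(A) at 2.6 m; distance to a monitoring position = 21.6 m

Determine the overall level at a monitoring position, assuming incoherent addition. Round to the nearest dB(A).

Apply inverse-square spreading to bring every level to the receiver, then sum 10^(L/10).
packaged HVAC unit: 82.8 − 20·log₁₀(17.5/2.6) = 82.8 − 16.56 = 66.24 dB(A).
compressor: 96.7 − 20·log₁₀(10.8/2.6) = 96.7 − 12.37 = 84.33 dB(A).
cooling tower: 84.9 − 20·log₁₀(21.6/2.6) = 84.9 − 18.39 = 66.51 dB(A).
Σ 10^(L/10) = 2.798e+08 → L_total = 10·log₁₀(2.798e+08) = 84.47 dB(A).

84 dB(A)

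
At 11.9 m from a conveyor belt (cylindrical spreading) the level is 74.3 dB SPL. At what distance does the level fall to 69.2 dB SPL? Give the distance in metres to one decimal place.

The 5.1 dB drop corresponds to a distance ratio of 10^(5.1/10) for a line source.
r₂ = 11.9·10^((74.3−69.2)/10) = 11.9·10^(5.1/10) = 38.51 m.

38.5 m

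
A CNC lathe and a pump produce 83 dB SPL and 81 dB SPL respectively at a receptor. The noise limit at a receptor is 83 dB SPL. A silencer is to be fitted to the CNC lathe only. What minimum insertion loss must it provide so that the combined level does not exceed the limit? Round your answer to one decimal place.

4.3 dB

Fixed contribution from the other source: Σ 10^(L/10) = 10^(81/10) = 1.259e+08 (81.00 dB SPL).
To meet 83 dB SPL overall, the treated CNC lathe may contribute at most 10^(83/10) − 1.259e+08 = 7.363e+07, i.e. 78.67 dB SPL.
So the CNC lathe must be reduced from 83 to 78.67 dB SPL: IL = 4.33 dB.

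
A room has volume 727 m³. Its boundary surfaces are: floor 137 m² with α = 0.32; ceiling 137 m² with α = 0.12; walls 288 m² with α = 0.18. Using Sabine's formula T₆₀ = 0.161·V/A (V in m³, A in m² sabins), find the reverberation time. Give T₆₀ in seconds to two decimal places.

A = Σ Sᵢαᵢ = 137·0.32 + 137·0.12 + 288·0.18 = 112.12 m².
T₆₀ = 0.161·V/A = 0.161·727/112.12 = 1.044 s.

1.04 s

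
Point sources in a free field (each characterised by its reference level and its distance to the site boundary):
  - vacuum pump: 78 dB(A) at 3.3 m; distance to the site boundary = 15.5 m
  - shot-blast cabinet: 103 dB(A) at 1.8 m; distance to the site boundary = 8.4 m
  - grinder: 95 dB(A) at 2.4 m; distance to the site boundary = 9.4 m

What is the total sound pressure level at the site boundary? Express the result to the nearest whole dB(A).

91 dB(A)

Propagate each source to the receiver with L = L_ref − 20·log₁₀(r/r_ref), then add intensities.
vacuum pump: 78 − 20·log₁₀(15.5/3.3) = 78 − 13.44 = 64.56 dB(A).
shot-blast cabinet: 103 − 20·log₁₀(8.4/1.8) = 103 − 13.38 = 89.62 dB(A).
grinder: 95 − 20·log₁₀(9.4/2.4) = 95 − 11.86 = 83.14 dB(A).
Σ 10^(L/10) = 1.125e+09 → L_total = 10·log₁₀(1.125e+09) = 90.51 dB(A).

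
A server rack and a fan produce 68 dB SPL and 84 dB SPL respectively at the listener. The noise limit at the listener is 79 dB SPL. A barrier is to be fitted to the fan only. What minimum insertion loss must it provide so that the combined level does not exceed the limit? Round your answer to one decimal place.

The untreated sources together contribute 10^(68/10) = 6.310e+06, i.e. 68.00 dB SPL.
To meet 79 dB SPL overall, the treated fan may contribute at most 10^(79/10) − 6.310e+06 = 7.312e+07, i.e. 78.64 dB SPL.
So the fan must be reduced from 84 to 78.64 dB SPL: IL = 5.36 dB.

5.4 dB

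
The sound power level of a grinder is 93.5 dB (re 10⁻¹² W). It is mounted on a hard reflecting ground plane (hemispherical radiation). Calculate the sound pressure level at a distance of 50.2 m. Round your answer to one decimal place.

51.5 dB

Free-field hemispherical radiation: L_p = L_w − 10·log₁₀(2π·r²), r = 50.2 m.
2π·r² = 1.583e+04 m², 10·log₁₀ of that is 41.996 dB.
L_p = 93.5 − 41.996 = 51.50 dB.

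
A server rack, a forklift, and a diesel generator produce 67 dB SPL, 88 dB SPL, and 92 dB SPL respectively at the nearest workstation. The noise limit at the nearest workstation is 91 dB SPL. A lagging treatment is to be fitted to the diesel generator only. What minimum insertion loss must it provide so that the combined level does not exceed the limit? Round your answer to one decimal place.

The untreated sources together contribute 10^(67/10) + 10^(88/10) = 6.360e+08, i.e. 88.03 dB SPL.
To meet 91 dB SPL overall, the treated diesel generator may contribute at most 10^(91/10) − 6.360e+08 = 6.230e+08, i.e. 87.94 dB SPL.
Required insertion loss = 92 − 87.94 = 4.06 dB.

4.1 dB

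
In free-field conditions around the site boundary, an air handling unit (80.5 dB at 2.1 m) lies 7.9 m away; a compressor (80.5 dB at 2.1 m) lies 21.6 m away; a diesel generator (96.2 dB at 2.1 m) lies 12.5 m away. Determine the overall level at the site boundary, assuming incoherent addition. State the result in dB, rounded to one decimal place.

First find each source's level at the receiver (point-source: −20·log₁₀(r/r_ref)), then combine on an intensity basis.
air handling unit: 80.5 − 20·log₁₀(7.9/2.1) = 80.5 − 11.51 = 68.99 dB.
compressor: 80.5 − 20·log₁₀(21.6/2.1) = 80.5 − 20.24 = 60.26 dB.
diesel generator: 96.2 − 20·log₁₀(12.5/2.1) = 96.2 − 15.49 = 80.71 dB.
Σ 10^(L/10) = 1.266e+08 → L_total = 10·log₁₀(1.266e+08) = 81.03 dB.

81.0 dB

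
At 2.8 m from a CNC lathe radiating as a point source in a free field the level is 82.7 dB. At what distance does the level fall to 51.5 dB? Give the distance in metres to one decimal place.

101.7 m

For a point source L₁ − L₂ = 20·log₁₀(r₂/r₁), so r₂ = r₁·10^((L₁−L₂)/20).
r₂ = 2.8·10^((82.7−51.5)/20) = 2.8·10^(31.2/20) = 101.66 m.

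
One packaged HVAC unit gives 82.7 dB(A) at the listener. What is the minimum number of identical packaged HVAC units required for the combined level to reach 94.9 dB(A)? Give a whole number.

17

N identical sources give L₁ + 10·log₁₀ N, so require 10·log₁₀ N ≥ 94.9 − 82.7 = 12.2 dB.
N ≥ 10^(12.2/10) = 16.596, so N = 17.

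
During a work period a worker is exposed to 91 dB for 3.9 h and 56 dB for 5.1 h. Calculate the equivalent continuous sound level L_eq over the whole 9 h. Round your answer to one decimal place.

The energy average is taken in the linear domain: L_eq = 10·log₁₀[(Σ tᵢ·10^(Lᵢ/10))/T], T = 9 h.
Σ tᵢ·10^(Lᵢ/10) = 3.9·10^(91/10) + 5.1·10^(56/10) = 4.912e+09.
L_eq = 10·log₁₀(4.912e+09/9) = 87.37 dB.

87.4 dB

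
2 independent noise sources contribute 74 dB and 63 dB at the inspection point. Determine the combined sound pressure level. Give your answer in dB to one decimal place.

Incoherent sources combine by intensity addition: L_total = 10·log₁₀(Σ 10^(L_i/10)).
Σ 10^(L/10) = 10^(74/10) + 10^(63/10) = 2.711e+07.
L_total = 10·log₁₀(2.711e+07) = 74.33 dB.

74.3 dB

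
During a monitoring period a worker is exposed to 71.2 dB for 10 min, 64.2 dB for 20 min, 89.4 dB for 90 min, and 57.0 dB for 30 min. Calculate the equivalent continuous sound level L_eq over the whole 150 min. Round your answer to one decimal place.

87.2 dB

The energy average is taken in the linear domain: L_eq = 10·log₁₀[(Σ tᵢ·10^(Lᵢ/10))/T], T = 150 min.
Σ tᵢ·10^(Lᵢ/10) = 10·10^(71.2/10) + 20·10^(64.2/10) + 90·10^(89.4/10) + 30·10^(57.0/10) = 7.859e+10.
L_eq = 10·log₁₀(7.859e+10/150) = 87.19 dB.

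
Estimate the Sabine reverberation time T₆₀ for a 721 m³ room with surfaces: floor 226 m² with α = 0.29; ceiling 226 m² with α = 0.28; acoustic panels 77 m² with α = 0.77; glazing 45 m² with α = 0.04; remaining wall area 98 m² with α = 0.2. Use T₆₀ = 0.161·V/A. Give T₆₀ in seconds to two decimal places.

A = Σ Sᵢαᵢ = 226·0.29 + 226·0.28 + 77·0.77 + 45·0.04 + 98·0.2 = 209.51 m².
T₆₀ = 0.161·V/A = 0.161·721/209.51 = 0.554 s.

0.55 s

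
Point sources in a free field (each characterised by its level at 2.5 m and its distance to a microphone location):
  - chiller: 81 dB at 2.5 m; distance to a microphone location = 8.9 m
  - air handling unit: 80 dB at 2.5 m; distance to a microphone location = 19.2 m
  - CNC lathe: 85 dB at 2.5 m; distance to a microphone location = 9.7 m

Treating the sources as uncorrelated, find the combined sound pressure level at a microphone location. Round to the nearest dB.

75 dB

Apply inverse-square spreading to bring every level to the receiver, then sum 10^(L/10).
chiller: 81 − 20·log₁₀(8.9/2.5) = 81 − 11.03 = 69.97 dB.
air handling unit: 80 − 20·log₁₀(19.2/2.5) = 80 − 17.71 = 62.29 dB.
CNC lathe: 85 − 20·log₁₀(9.7/2.5) = 85 − 11.78 = 73.22 dB.
Σ 10^(L/10) = 3.263e+07 → L_total = 10·log₁₀(3.263e+07) = 75.14 dB.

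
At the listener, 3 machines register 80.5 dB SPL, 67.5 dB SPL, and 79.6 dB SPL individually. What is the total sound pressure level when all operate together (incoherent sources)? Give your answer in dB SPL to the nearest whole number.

83 dB SPL

Incoherent sources combine by intensity addition: L_total = 10·log₁₀(Σ 10^(L_i/10)).
Σ 10^(L/10) = 10^(80.5/10) + 10^(67.5/10) + 10^(79.6/10) = 2.090e+08.
L_total = 10·log₁₀(2.090e+08) = 83.20 dB SPL.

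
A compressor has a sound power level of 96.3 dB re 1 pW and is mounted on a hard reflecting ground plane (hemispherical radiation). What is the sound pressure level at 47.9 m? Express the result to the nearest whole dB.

55 dB

L_p = L_w − 10·log₁₀(2π·r²) with r = 47.9 m.
2π·r² = 1.442e+04 m², 10·log₁₀ of that is 41.589 dB.
L_p = 96.3 − 41.589 = 54.71 dB.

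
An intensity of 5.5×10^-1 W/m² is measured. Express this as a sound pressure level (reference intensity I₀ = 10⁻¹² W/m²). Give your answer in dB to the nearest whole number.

117 dB

Dividing by I₀ shifts the exponent by 12: I/I₀ = 5.5×10^11.
L = 10·(0.7404 + 11) = 117.40 dB.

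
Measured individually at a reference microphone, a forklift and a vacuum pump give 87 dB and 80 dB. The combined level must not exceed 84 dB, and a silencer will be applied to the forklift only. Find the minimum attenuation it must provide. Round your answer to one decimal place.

5.2 dB

The untreated sources together contribute 10^(80/10) = 1.000e+08, i.e. 80.00 dB.
The limit corresponds to 10^(84/10) = 2.512e+08; subtracting the fixed part leaves 1.512e+08 for the forklift, i.e. 81.80 dB.
So the forklift must be reduced from 87 to 81.80 dB: IL = 5.20 dB.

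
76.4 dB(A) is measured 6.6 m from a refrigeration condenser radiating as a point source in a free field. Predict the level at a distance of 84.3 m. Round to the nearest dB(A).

For a point source, L₂ = L₁ − 20·log₁₀(r₂/r₁).
L₂ = 76.4 − 20·log₁₀(84.3/6.6) = 76.4 − 22.126 = 54.27 dB(A).

54 dB(A)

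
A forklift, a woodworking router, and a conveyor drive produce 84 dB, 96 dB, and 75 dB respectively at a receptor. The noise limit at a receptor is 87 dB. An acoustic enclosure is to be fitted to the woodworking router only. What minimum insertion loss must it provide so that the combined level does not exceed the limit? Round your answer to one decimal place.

12.6 dB

Fixed contribution from the other sources: Σ 10^(L/10) = 10^(84/10) + 10^(75/10) = 2.828e+08 (84.51 dB).
The limit corresponds to 10^(87/10) = 5.012e+08; subtracting the fixed part leaves 2.184e+08 for the woodworking router, i.e. 83.39 dB.
So the woodworking router must be reduced from 96 to 83.39 dB: IL = 12.61 dB.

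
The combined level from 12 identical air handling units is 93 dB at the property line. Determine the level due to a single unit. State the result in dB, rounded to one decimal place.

82.2 dB

Dividing the total intensity by 12 lowers the level by 10·log₁₀ 12 = 10.792 dB: L₁ = 93 − 10.792.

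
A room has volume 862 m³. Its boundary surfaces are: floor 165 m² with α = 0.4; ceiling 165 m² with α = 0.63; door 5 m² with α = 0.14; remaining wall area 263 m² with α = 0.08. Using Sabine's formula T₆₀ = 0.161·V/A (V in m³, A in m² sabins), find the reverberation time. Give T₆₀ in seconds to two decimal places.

Total absorption A = 165·0.4 + 165·0.63 + 5·0.14 + 263·0.08 = 191.69 m² sabins.
T₆₀ = 0.161 × 862 / 191.69 = 0.724 s.

0.72 s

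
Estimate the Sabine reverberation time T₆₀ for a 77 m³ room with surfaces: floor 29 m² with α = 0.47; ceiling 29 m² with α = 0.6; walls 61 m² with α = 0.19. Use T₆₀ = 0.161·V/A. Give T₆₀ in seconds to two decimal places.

0.29 s

Total absorption A = 29·0.47 + 29·0.6 + 61·0.19 = 42.62 m² sabins.
T₆₀ = 0.161·V/A = 0.161·77/42.62 = 0.291 s.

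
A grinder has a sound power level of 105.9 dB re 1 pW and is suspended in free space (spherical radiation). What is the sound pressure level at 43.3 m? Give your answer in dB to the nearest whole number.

L_p = L_w − 10·log₁₀(4π·r²) with r = 43.3 m.
4π·r² = 2.356e+04 m², 10·log₁₀ of that is 43.722 dB.
L_p = 105.9 − 43.722 = 62.18 dB.

62 dB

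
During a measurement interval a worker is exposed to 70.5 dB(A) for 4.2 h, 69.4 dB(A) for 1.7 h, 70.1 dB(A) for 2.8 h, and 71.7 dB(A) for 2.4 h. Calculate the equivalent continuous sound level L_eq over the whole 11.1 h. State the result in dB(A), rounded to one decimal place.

The energy average is taken in the linear domain: L_eq = 10·log₁₀[(Σ tᵢ·10^(Lᵢ/10))/T], T = 11.1 h.
Σ tᵢ·10^(Lᵢ/10) = 4.2·10^(70.5/10) + 1.7·10^(69.4/10) + 2.8·10^(70.1/10) + 2.4·10^(71.7/10) = 1.261e+08.
L_eq = 10·log₁₀(1.261e+08/11.1) = 70.55 dB(A).

70.6 dB(A)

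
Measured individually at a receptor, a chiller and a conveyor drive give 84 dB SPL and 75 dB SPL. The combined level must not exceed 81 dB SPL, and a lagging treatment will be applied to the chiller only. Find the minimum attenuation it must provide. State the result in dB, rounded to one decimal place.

4.3 dB

Fixed contribution from the other source: Σ 10^(L/10) = 10^(75/10) = 3.162e+07 (75.00 dB SPL).
The limit corresponds to 10^(81/10) = 1.259e+08; subtracting the fixed part leaves 9.427e+07 for the chiller, i.e. 79.74 dB SPL.
So the chiller must be reduced from 84 to 79.74 dB SPL: IL = 4.26 dB.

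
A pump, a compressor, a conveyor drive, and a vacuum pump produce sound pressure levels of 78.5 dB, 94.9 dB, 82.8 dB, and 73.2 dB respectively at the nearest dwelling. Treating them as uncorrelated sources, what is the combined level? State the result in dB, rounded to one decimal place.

For uncorrelated sources the intensities add, so convert each level to linear form, sum, and take 10·log₁₀ of the total.
Σ 10^(L/10) = 10^(78.5/10) + 10^(94.9/10) + 10^(82.8/10) + 10^(73.2/10) = 3.373e+09.
L_total = 10·log₁₀(3.373e+09) = 95.28 dB.

95.3 dB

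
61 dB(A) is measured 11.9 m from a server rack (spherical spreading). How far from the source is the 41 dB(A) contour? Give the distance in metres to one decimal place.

119.0 m

The 20.0 dB drop corresponds to a distance ratio of 10^(20.0/20) for a point source.
r₂ = 11.9·10^((61−41)/20) = 11.9·10^(20.0/20) = 119.00 m.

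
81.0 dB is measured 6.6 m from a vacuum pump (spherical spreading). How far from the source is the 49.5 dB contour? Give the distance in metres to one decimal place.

248.1 m

Point-source spreading drops the level by 20·log₁₀(r₂/r₁); inverting, r₂/r₁ = 10^(ΔL/20).
r₂ = 6.6·10^((81.0−49.5)/20) = 6.6·10^(31.5/20) = 248.05 m.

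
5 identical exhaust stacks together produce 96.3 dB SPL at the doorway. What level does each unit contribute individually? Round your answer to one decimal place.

89.3 dB SPL

For N identical incoherent sources L_total = L₁ + 10·log₁₀ N, so L₁ = 96.3 − 10·log₁₀(5) = 96.3 − 6.990.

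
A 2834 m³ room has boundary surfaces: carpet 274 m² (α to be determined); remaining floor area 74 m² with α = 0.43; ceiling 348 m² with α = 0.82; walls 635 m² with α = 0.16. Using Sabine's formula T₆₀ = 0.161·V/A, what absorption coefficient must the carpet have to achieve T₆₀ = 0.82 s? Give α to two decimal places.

Required total absorption A = 0.161·2834/0.82 = 556.43 m².
Absorption from the other surfaces = 74·0.43 + 348·0.82 + 635·0.16 = 418.78 m², so the carpet must supply 137.65 m² over 274 m².
α = 137.65/274 = 0.502.

0.50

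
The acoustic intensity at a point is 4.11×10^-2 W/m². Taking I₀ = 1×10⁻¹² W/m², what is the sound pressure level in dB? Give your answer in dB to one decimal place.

Dividing by I₀ shifts the exponent by 12: I/I₀ = 4.11×10^10.
L = 10·(0.6138 + 10) = 106.14 dB.

106.1 dB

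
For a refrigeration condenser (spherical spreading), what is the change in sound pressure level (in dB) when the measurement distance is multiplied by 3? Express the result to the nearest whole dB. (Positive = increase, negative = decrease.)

A point source loses 6 dB per doubling of distance; generally ΔL = −20·log₁₀(r₂/r₁).
ΔL = −20·log₁₀(3) = -9.54 dB.

-10 dB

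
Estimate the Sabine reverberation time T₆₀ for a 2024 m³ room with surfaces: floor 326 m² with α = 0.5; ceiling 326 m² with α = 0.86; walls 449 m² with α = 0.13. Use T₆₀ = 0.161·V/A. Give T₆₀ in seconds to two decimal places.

Total absorption A = 326·0.5 + 326·0.86 + 449·0.13 = 501.73 m² sabins.
T₆₀ = 0.161 × 2024 / 501.73 = 0.649 s.

0.65 s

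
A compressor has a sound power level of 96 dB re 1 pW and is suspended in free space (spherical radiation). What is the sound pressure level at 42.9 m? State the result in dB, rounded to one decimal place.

52.4 dB

L_p = L_w − 10·log₁₀(4π·r²) with r = 42.9 m.
4π·r² = 2.313e+04 m², 10·log₁₀ of that is 43.641 dB.
L_p = 96 − 43.641 = 52.36 dB.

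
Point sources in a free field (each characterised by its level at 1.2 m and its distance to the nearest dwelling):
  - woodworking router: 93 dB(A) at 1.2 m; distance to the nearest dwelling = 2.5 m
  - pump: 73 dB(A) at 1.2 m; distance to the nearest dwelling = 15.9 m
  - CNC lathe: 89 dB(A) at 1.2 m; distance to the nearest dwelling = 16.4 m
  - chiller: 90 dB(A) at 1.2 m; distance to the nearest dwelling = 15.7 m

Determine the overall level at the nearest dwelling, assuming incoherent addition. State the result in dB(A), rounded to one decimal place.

Apply inverse-square spreading to bring every level to the receiver, then sum 10^(L/10).
woodworking router: 93 − 20·log₁₀(2.5/1.2) = 93 − 6.38 = 86.62 dB(A).
pump: 73 − 20·log₁₀(15.9/1.2) = 73 − 22.44 = 50.56 dB(A).
CNC lathe: 89 − 20·log₁₀(16.4/1.2) = 89 − 22.71 = 66.29 dB(A).
chiller: 90 − 20·log₁₀(15.7/1.2) = 90 − 22.33 = 67.67 dB(A).
Σ 10^(L/10) = 4.699e+08 → L_total = 10·log₁₀(4.699e+08) = 86.72 dB(A).

86.7 dB(A)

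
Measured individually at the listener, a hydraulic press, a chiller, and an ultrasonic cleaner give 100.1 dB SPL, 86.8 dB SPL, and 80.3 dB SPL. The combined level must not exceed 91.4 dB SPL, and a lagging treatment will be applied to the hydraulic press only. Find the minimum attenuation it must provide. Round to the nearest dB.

11 dB

The untreated sources together contribute 10^(86.8/10) + 10^(80.3/10) = 5.858e+08, i.e. 87.68 dB SPL.
To meet 91.4 dB SPL overall, the treated hydraulic press may contribute at most 10^(91.4/10) − 5.858e+08 = 7.946e+08, i.e. 89.00 dB SPL.
So the hydraulic press must be reduced from 100.1 to 89.00 dB SPL: IL = 11.10 dB.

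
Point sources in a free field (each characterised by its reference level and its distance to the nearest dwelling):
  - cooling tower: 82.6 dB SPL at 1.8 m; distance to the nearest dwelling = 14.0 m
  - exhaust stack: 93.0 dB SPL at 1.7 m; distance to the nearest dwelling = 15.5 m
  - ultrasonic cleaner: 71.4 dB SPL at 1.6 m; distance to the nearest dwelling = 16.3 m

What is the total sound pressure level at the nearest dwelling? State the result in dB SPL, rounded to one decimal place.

74.3 dB SPL

Apply inverse-square spreading to bring every level to the receiver, then sum 10^(L/10).
cooling tower: 82.6 − 20·log₁₀(14.0/1.8) = 82.6 − 17.82 = 64.78 dB SPL.
exhaust stack: 93.0 − 20·log₁₀(15.5/1.7) = 93.0 − 19.20 = 73.80 dB SPL.
ultrasonic cleaner: 71.4 − 20·log₁₀(16.3/1.6) = 71.4 − 20.16 = 51.24 dB SPL.
Σ 10^(L/10) = 2.714e+07 → L_total = 10·log₁₀(2.714e+07) = 74.34 dB SPL.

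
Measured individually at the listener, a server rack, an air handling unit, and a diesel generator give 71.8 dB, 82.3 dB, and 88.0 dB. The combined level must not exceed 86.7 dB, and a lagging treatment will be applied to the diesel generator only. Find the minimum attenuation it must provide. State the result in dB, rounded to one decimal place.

3.5 dB

The untreated sources together contribute 10^(71.8/10) + 10^(82.3/10) = 1.850e+08, i.e. 82.67 dB.
The limit corresponds to 10^(86.7/10) = 4.677e+08; subtracting the fixed part leaves 2.828e+08 for the diesel generator, i.e. 84.51 dB.
So the diesel generator must be reduced from 88.0 to 84.51 dB: IL = 3.49 dB.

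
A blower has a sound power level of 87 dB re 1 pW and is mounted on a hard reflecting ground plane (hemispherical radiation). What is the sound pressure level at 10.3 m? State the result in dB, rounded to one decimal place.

58.8 dB

L_p = L_w − 10·log₁₀(2π·r²) with r = 10.3 m.
2π·r² = 666.6 m², 10·log₁₀ of that is 28.239 dB.
L_p = 87 − 28.239 = 58.76 dB.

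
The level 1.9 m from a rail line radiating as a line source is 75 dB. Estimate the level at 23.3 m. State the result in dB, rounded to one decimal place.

64.1 dB

Cylindrical spreading from a line source gives a 10·log₁₀(r₂/r₁) drop.
L₂ = 75 − 10·log₁₀(23.3/1.9) = 75 − 10.886 = 64.11 dB.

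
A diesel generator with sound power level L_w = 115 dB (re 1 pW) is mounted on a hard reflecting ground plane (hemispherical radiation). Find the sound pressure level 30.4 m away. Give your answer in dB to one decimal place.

L_p = L_w − 10·log₁₀(2π·r²) with r = 30.4 m.
2π·r² = 5807 m², 10·log₁₀ of that is 37.639 dB.
L_p = 115 − 37.639 = 77.36 dB.

77.4 dB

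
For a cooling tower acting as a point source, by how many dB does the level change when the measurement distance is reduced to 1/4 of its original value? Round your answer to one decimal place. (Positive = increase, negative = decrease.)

+12.0 dB

With spherical spreading the level changes by −20·log₁₀(r₂/r₁).
ΔL = −20·log₁₀(0.25) = +12.04 dB.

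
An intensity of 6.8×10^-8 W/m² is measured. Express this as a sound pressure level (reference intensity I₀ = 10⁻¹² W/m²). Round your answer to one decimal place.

48.3 dB

L = 10·log₁₀(I/I₀) = 10·log₁₀(6.8×10^-8/10⁻¹²) = 10·log₁₀(6.8×10^4).
L = 10·(0.8325 + 4) = 48.33 dB.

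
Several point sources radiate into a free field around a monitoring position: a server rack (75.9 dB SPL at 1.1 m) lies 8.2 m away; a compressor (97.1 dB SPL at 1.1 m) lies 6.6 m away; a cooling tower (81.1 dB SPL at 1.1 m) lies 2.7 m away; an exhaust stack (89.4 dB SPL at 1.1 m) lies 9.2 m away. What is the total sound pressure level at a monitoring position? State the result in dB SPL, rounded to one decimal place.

First find each source's level at the receiver (point-source: −20·log₁₀(r/r_ref)), then combine on an intensity basis.
server rack: 75.9 − 20·log₁₀(8.2/1.1) = 75.9 − 17.45 = 58.45 dB SPL.
compressor: 97.1 − 20·log₁₀(6.6/1.1) = 97.1 − 15.56 = 81.54 dB SPL.
cooling tower: 81.1 − 20·log₁₀(2.7/1.1) = 81.1 − 7.80 = 73.30 dB SPL.
exhaust stack: 89.4 − 20·log₁₀(9.2/1.1) = 89.4 − 18.45 = 70.95 dB SPL.
Σ 10^(L/10) = 1.770e+08 → L_total = 10·log₁₀(1.770e+08) = 82.48 dB SPL.

82.5 dB SPL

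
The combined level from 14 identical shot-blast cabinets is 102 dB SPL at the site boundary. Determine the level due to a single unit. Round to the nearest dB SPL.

For N identical incoherent sources L_total = L₁ + 10·log₁₀ N, so L₁ = 102 − 10·log₁₀(14) = 102 − 11.461.

91 dB SPL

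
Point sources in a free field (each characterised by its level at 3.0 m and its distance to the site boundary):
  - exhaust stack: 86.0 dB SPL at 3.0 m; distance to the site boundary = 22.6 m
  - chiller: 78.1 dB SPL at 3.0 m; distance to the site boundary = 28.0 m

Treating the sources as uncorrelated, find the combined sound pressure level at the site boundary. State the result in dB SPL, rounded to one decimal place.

Propagate each source to the receiver with L = L_ref − 20·log₁₀(r/r_ref), then add intensities.
exhaust stack: 86.0 − 20·log₁₀(22.6/3.0) = 86.0 − 17.54 = 68.46 dB SPL.
chiller: 78.1 − 20·log₁₀(28.0/3.0) = 78.1 − 19.40 = 58.70 dB SPL.
Σ 10^(L/10) = 7.756e+06 → L_total = 10·log₁₀(7.756e+06) = 68.90 dB SPL.

68.9 dB SPL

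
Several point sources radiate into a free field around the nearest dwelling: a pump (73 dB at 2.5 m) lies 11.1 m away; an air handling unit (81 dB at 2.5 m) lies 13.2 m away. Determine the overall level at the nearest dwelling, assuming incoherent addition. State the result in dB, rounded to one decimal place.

67.4 dB

First find each source's level at the receiver (point-source: −20·log₁₀(r/r_ref)), then combine on an intensity basis.
pump: 73 − 20·log₁₀(11.1/2.5) = 73 − 12.95 = 60.05 dB.
air handling unit: 81 − 20·log₁₀(13.2/2.5) = 81 − 14.45 = 66.55 dB.
Σ 10^(L/10) = 5.528e+06 → L_total = 10·log₁₀(5.528e+06) = 67.43 dB.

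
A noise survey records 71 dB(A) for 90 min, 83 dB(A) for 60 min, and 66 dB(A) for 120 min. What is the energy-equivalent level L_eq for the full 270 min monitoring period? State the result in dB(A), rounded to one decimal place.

77.0 dB(A)

L_eq = 10·log₁₀[(1/T)·Σ tᵢ·10^(Lᵢ/10)] with T = 270 min.
Σ tᵢ·10^(Lᵢ/10) = 90·10^(71/10) + 60·10^(83/10) + 120·10^(66/10) = 1.358e+10.
L_eq = 10·log₁₀(1.358e+10/270) = 77.02 dB(A).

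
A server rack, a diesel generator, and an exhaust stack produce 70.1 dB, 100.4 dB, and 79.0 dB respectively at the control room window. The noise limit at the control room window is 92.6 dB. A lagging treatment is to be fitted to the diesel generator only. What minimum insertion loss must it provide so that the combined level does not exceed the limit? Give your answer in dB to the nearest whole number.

8 dB

Fixed contribution from the other sources: Σ 10^(L/10) = 10^(70.1/10) + 10^(79.0/10) = 8.967e+07 (79.53 dB).
The limit corresponds to 10^(92.6/10) = 1.820e+09; subtracting the fixed part leaves 1.730e+09 for the diesel generator, i.e. 92.38 dB.
So the diesel generator must be reduced from 100.4 to 92.38 dB: IL = 8.02 dB.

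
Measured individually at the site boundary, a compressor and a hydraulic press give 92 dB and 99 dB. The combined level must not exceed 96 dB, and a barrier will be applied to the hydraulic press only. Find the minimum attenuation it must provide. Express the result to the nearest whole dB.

5 dB

The untreated sources together contribute 10^(92/10) = 1.585e+09, i.e. 92.00 dB.
To meet 96 dB overall, the treated hydraulic press may contribute at most 10^(96/10) − 1.585e+09 = 2.396e+09, i.e. 93.80 dB.
So the hydraulic press must be reduced from 99 to 93.80 dB: IL = 5.20 dB.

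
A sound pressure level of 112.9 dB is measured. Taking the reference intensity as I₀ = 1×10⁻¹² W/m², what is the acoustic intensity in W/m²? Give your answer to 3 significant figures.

0.195 W/m²

I/I₀ = 10^(112.9/10) = 1.95e+11, so I = 1.95e+11 × 10⁻¹² W/m².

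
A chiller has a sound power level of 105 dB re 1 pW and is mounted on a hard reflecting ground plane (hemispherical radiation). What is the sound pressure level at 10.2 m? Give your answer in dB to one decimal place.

Free-field hemispherical radiation: L_p = L_w − 10·log₁₀(2π·r²), r = 10.2 m.
2π·r² = 653.7 m², 10·log₁₀ of that is 28.154 dB.
L_p = 105 − 28.154 = 76.85 dB.

76.8 dB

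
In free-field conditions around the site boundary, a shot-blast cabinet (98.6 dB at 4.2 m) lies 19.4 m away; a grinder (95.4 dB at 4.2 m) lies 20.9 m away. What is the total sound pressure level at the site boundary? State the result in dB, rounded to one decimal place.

86.8 dB

Apply inverse-square spreading to bring every level to the receiver, then sum 10^(L/10).
shot-blast cabinet: 98.6 − 20·log₁₀(19.4/4.2) = 98.6 − 13.29 = 85.31 dB.
grinder: 95.4 − 20·log₁₀(20.9/4.2) = 95.4 − 13.94 = 81.46 dB.
Σ 10^(L/10) = 4.796e+08 → L_total = 10·log₁₀(4.796e+08) = 86.81 dB.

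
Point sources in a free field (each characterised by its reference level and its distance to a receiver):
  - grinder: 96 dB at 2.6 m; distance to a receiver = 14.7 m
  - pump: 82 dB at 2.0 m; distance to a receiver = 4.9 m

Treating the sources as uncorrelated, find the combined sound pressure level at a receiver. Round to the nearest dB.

First find each source's level at the receiver (point-source: −20·log₁₀(r/r_ref)), then combine on an intensity basis.
grinder: 96 − 20·log₁₀(14.7/2.6) = 96 − 15.05 = 80.95 dB.
pump: 82 − 20·log₁₀(4.9/2.0) = 82 − 7.78 = 74.22 dB.
Σ 10^(L/10) = 1.509e+08 → L_total = 10·log₁₀(1.509e+08) = 81.79 dB.

82 dB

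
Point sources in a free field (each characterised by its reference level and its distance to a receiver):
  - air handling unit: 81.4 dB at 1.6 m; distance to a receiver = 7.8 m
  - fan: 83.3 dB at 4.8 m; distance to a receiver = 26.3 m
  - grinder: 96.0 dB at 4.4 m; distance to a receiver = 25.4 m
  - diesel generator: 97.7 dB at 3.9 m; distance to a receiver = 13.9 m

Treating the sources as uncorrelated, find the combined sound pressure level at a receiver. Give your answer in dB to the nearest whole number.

88 dB

First find each source's level at the receiver (point-source: −20·log₁₀(r/r_ref)), then combine on an intensity basis.
air handling unit: 81.4 − 20·log₁₀(7.8/1.6) = 81.4 − 13.76 = 67.64 dB.
fan: 83.3 − 20·log₁₀(26.3/4.8) = 83.3 − 14.77 = 68.53 dB.
grinder: 96.0 − 20·log₁₀(25.4/4.4) = 96.0 − 15.23 = 80.77 dB.
diesel generator: 97.7 − 20·log₁₀(13.9/3.9) = 97.7 − 11.04 = 86.66 dB.
Σ 10^(L/10) = 5.959e+08 → L_total = 10·log₁₀(5.959e+08) = 87.75 dB.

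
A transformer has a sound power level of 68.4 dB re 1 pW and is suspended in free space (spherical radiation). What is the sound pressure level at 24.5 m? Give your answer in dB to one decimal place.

29.6 dB

L_p = L_w − 10·log₁₀(4π·r²) with r = 24.5 m.
4π·r² = 7543 m², 10·log₁₀ of that is 38.775 dB.
L_p = 68.4 − 38.775 = 29.62 dB.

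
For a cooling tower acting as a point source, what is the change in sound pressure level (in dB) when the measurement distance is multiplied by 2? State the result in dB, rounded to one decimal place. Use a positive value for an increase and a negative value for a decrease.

A point source loses 6 dB per doubling of distance; generally ΔL = −20·log₁₀(r₂/r₁).
ΔL = −20·log₁₀(2) = -6.02 dB.

-6.0 dB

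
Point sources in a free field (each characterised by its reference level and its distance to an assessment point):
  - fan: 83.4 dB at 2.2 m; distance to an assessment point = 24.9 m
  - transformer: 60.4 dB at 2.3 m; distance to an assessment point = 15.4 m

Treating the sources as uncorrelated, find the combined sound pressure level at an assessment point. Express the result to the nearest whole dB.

62 dB

Apply inverse-square spreading to bring every level to the receiver, then sum 10^(L/10).
fan: 83.4 − 20·log₁₀(24.9/2.2) = 83.4 − 21.08 = 62.32 dB.
transformer: 60.4 − 20·log₁₀(15.4/2.3) = 60.4 − 16.52 = 43.88 dB.
Σ 10^(L/10) = 1.732e+06 → L_total = 10·log₁₀(1.732e+06) = 62.39 dB.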